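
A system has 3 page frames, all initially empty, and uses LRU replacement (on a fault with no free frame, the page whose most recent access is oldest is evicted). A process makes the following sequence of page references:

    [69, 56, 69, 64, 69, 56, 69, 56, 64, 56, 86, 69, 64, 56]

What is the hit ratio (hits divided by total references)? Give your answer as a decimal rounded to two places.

0.50

69: fault, frames (69)
56: fault, frames (69 56)
69: hit
64: fault, frames (56 69 64)
69: hit
56: hit
69: hit
56: hit
64: hit
56: hit
86: fault, evict 69, frames (64 56 86)
69: fault, evict 64, frames (56 86 69)
64: fault, evict 56, frames (86 69 64)
56: fault, evict 86, frames (69 64 56)
Hits: 7 of 14 references → 7/14 = 0.5000.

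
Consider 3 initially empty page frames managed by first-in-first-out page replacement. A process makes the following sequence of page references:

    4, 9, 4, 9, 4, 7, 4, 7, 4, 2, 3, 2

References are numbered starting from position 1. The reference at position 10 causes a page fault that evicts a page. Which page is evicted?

4

pos 1: 4: miss, frames (4)
pos 2: 9: miss, frames (4 9)
pos 3: 4: hit
pos 4: 9: hit
pos 5: 4: hit
pos 6: 7: miss, frames (4 9 7)
pos 7: 4: hit
pos 8: 7: hit
pos 9: 4: hit
pos 10: 2: miss, evict 4, frames (9 7 2)
At position 10, page 4 is evicted.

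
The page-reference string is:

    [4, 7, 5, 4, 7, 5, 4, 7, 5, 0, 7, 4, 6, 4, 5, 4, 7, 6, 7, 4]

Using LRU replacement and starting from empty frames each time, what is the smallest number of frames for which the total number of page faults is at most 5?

5

f=1: 20 faults
f=2: 17 faults
f=3: 9 faults
f=4: 6 faults
f=5: 5 faults
Smallest f with faults ≤ 5 is 5.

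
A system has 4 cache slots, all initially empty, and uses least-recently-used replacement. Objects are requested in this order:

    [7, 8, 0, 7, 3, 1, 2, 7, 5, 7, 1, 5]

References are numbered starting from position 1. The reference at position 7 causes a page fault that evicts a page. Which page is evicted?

0

pos 1: 7: fault, frames {7}
pos 2: 8: fault, frames {7,8}
pos 3: 0: fault, frames {7,8,0}
pos 4: 7: hit
pos 5: 3: fault, frames {8,0,7,3}
pos 6: 1: fault, evict 8, frames {0,7,3,1}
pos 7: 2: fault, evict 0, frames {7,3,1,2}
At position 7, page 0 is evicted.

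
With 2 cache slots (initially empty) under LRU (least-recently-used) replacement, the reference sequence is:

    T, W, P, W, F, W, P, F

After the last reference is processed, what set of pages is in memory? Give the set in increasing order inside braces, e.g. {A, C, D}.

{F, P}

T: miss, frames (T)
W: miss, frames (T W)
P: miss, evict T, frames (W P)
W: hit
F: miss, evict P, frames (W F)
W: hit
P: miss, evict F, frames (W P)
F: miss, evict W, frames (P F)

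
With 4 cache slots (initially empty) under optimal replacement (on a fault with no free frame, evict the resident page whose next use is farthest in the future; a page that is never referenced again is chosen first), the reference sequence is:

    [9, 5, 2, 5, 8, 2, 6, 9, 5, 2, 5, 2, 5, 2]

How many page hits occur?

9

9: fault, frames [9]
5: fault, frames [9, 5]
2: fault, frames [9, 5, 2]
5: hit
8: fault, frames [9, 5, 2, 8]
2: hit
6: fault, evict 8, frames [9, 5, 2, 6]
9: hit
5: hit
2: hit
5: hit
2: hit
5: hit
2: hit
Hits: 9.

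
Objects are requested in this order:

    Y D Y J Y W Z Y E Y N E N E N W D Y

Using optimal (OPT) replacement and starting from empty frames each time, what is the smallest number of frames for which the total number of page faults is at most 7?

f=1: 18 faults
f=2: 10 faults
f=3: 9 faults
f=4: 8 faults
f=5: 7 faults
f=6: 7 faults
f=7: 7 faults
Smallest f with faults ≤ 7 is 5.

5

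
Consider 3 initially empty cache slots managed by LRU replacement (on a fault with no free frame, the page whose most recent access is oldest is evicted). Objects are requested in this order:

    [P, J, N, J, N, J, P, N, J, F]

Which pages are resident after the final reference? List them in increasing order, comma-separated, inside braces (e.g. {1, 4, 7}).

P → miss, frames [P]
J → miss, frames [P, J]
N → miss, frames [P, J, N]
J → hit
N → hit
J → hit
P → hit
N → hit
J → hit
F → miss, evict P, frames [N, J, F]

{F, J, N}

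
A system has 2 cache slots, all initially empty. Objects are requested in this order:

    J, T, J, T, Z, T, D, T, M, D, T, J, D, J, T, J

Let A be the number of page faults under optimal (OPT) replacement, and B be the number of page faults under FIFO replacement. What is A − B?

Under OPT: F F . . F . F . F . F F . . F . → 8 faults.
Under FIFO: F F . . F . F F F F F F F . F F → 12 faults.
A − B = 8 − 12 = -4.

-4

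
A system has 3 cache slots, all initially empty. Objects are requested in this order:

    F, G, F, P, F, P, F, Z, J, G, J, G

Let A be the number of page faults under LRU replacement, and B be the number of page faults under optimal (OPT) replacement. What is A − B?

Under LRU: F F . F . . . F F F . . → 6 faults.
Under OPT: F F . F . . . F F . . . → 5 faults.
A − B = 6 − 5 = 1.

1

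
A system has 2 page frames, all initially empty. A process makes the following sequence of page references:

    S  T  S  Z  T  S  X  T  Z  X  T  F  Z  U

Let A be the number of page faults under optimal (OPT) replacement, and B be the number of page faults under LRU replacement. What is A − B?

-4

Under OPT: F F . F . F F . F . F F . F → 9 faults.
Under LRU: F F . F F F F F F F F F F F → 13 faults.
A − B = 9 − 13 = -4.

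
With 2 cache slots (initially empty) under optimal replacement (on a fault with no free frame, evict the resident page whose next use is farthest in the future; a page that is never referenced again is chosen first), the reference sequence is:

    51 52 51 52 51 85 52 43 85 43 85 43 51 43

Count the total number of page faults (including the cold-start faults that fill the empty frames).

51: fault, frames {51}
52: fault, frames {51,52}
51: hit
52: hit
51: hit
85: fault, evict 51, frames {52,85}
52: hit
43: fault, evict 52, frames {85,43}
85: hit
43: hit
85: hit
43: hit
51: fault, evict 85, frames {43,51}
43: hit
Page faults: 5.

5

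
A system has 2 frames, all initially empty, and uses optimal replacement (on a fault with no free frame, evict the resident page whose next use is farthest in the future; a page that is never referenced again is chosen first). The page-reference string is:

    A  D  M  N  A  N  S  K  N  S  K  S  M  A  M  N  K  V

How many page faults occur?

A -> fault, frames (A)
D -> fault, frames (A D)
M -> fault, evict D, frames (A M)
N -> fault, evict M, frames (A N)
A -> hit
N -> hit
S -> fault, evict A, frames (N S)
K -> fault, evict S, frames (N K)
N -> hit
S -> fault, evict N, frames (K S)
K -> hit
S -> hit
M -> fault, evict S, frames (K M)
A -> fault, evict K, frames (M A)
M -> hit
N -> fault, evict A, frames (M N)
K -> fault, evict N, frames (M K)
V -> fault, evict K, frames (M V)
Page faults: 12.

12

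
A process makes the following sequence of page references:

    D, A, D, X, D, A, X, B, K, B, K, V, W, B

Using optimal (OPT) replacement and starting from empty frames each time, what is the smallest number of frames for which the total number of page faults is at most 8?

2

f=1: 14 faults
f=2: 8 faults
f=3: 7 faults
f=4: 7 faults
f=5: 7 faults
f=6: 7 faults
f=7: 7 faults
Smallest f with faults ≤ 8 is 2.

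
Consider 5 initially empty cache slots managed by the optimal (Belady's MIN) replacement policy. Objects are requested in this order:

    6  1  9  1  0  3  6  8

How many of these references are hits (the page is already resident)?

6 → fault, frames {6}
1 → fault, frames {6,1}
9 → fault, frames {6,1,9}
1 → hit
0 → fault, frames {6,1,9,0}
3 → fault, frames {6,1,9,0,3}
6 → hit
8 → fault, evict 3, frames {6,1,9,0,8}
Hits: 2.

2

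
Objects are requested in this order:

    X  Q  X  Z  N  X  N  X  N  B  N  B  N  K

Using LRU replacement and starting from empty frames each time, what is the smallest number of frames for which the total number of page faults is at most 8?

f=1: 14 faults
f=2: 7 faults
f=3: 6 faults
f=4: 6 faults
f=5: 6 faults
f=6: 6 faults
Smallest f with faults ≤ 8 is 2.

2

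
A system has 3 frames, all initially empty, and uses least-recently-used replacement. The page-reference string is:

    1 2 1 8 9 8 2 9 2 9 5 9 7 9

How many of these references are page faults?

7

1 -> miss, frames [1]
2 -> miss, frames [1, 2]
1 -> hit
8 -> miss, frames [2, 1, 8]
9 -> miss, evict 2, frames [1, 8, 9]
8 -> hit
2 -> miss, evict 1, frames [9, 8, 2]
9 -> hit
2 -> hit
9 -> hit
5 -> miss, evict 8, frames [2, 9, 5]
9 -> hit
7 -> miss, evict 2, frames [5, 9, 7]
9 -> hit
Page faults: 7.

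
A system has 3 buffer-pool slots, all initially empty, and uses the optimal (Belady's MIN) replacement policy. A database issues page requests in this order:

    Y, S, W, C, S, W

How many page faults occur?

4

Y -> fault, frames [Y]
S -> fault, frames [Y, S]
W -> fault, frames [Y, S, W]
C -> fault, evict Y, frames [S, W, C]
S -> hit
W -> hit
Page faults: 4.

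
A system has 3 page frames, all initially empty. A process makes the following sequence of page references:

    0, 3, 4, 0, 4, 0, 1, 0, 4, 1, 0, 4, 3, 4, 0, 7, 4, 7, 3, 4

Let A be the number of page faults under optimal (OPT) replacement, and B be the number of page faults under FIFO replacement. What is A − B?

-2

Under OPT: F F F . . . F . . . . . F . . F . . . . → 6 faults.
Under FIFO: F F F . . . F F . . . . F F . F . . . . → 8 faults.
A − B = 6 − 8 = -2.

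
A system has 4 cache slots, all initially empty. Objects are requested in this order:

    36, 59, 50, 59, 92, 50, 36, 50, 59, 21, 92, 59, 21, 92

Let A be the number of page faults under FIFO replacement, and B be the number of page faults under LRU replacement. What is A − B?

Under FIFO: F F F . F . . . . F . . . . → 5 faults.
Under LRU: F F F . F . . . . F F . . . → 6 faults.
A − B = 5 − 6 = -1.

-1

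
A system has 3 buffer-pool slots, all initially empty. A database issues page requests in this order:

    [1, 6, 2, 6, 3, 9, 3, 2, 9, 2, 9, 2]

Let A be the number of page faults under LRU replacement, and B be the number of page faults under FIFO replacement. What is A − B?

1

Under LRU: F F F . F F . F . . . . → 6 faults.
Under FIFO: F F F . F F . . . . . . → 5 faults.
A − B = 6 − 5 = 1.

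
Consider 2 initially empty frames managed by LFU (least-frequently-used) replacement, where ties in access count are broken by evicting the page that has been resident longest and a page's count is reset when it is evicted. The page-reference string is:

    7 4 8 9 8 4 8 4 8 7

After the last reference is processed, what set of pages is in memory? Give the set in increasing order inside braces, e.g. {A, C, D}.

7 → miss, frames {7}
4 → miss, frames {7,4}
8 → miss, evict 7, frames {4,8}
9 → miss, evict 4, frames {8,9}
8 → hit
4 → miss, evict 9, frames {8,4}
8 → hit
4 → hit
8 → hit
7 → miss, evict 4, frames {8,7}

{7, 8}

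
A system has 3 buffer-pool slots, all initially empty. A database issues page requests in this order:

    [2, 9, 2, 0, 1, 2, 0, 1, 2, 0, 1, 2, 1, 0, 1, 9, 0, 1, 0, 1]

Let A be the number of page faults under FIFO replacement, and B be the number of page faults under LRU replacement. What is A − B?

Under FIFO: F F . F F F . . . . . . . . . F F F . . → 8 faults.
Under LRU: F F . F F . . . . . . . . . . F . . . . → 5 faults.
A − B = 8 − 5 = 3.

3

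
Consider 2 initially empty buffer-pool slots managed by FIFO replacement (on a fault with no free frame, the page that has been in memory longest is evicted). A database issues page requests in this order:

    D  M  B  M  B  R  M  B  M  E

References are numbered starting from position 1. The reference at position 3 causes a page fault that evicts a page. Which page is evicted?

pos 1: D: miss, frames (D)
pos 2: M: miss, frames (D M)
pos 3: B: miss, evict D, frames (M B)
At position 3, page D is evicted.

D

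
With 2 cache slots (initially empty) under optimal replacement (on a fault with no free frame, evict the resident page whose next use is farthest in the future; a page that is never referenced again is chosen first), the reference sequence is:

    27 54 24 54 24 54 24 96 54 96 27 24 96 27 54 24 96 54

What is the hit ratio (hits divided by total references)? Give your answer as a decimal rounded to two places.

0.50

27 -> fault, frames (27)
54 -> fault, frames (27 54)
24 -> fault, evict 27, frames (54 24)
54 -> hit
24 -> hit
54 -> hit
24 -> hit
96 -> fault, evict 24, frames (54 96)
54 -> hit
96 -> hit
27 -> fault, evict 54, frames (96 27)
24 -> fault, evict 27, frames (96 24)
96 -> hit
27 -> fault, evict 96, frames (24 27)
54 -> fault, evict 27, frames (24 54)
24 -> hit
96 -> fault, evict 24, frames (54 96)
54 -> hit
Hits: 9 of 18 references → 9/18 = 0.5000.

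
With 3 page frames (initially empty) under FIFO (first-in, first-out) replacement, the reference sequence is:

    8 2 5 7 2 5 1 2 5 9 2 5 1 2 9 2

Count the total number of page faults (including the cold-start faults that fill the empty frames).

8: miss, frames [8]
2: miss, frames [8, 2]
5: miss, frames [8, 2, 5]
7: miss, evict 8, frames [2, 5, 7]
2: hit
5: hit
1: miss, evict 2, frames [5, 7, 1]
2: miss, evict 5, frames [7, 1, 2]
5: miss, evict 7, frames [1, 2, 5]
9: miss, evict 1, frames [2, 5, 9]
2: hit
5: hit
1: miss, evict 2, frames [5, 9, 1]
2: miss, evict 5, frames [9, 1, 2]
9: hit
2: hit
Page faults: 10.

10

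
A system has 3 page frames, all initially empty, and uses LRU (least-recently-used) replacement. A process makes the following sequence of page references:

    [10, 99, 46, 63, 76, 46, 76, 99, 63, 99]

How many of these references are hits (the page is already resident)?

3

10: fault, frames [10]
99: fault, frames [10, 99]
46: fault, frames [10, 99, 46]
63: fault, evict 10, frames [99, 46, 63]
76: fault, evict 99, frames [46, 63, 76]
46: hit
76: hit
99: fault, evict 63, frames [46, 76, 99]
63: fault, evict 46, frames [76, 99, 63]
99: hit
Hits: 3.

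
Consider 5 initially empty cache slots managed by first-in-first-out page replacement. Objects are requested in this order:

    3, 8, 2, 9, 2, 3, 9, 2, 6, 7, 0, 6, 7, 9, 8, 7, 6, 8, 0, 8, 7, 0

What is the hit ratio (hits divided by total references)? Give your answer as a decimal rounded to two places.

0.64

3 → fault, frames {3}
8 → fault, frames {3,8}
2 → fault, frames {3,8,2}
9 → fault, frames {3,8,2,9}
2 → hit
3 → hit
9 → hit
2 → hit
6 → fault, frames {3,8,2,9,6}
7 → fault, evict 3, frames {8,2,9,6,7}
0 → fault, evict 8, frames {2,9,6,7,0}
6 → hit
7 → hit
9 → hit
8 → fault, evict 2, frames {9,6,7,0,8}
7 → hit
6 → hit
8 → hit
0 → hit
8 → hit
7 → hit
0 → hit
Hits: 14 of 22 references → 14/22 = 0.6364.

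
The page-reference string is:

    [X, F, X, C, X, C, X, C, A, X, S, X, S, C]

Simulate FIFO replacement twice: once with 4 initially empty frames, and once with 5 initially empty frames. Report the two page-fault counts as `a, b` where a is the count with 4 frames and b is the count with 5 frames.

4 frames: F F . F . . . . F . F F . . → 6 faults.
5 frames: F F . F . . . . F . F . . . → 5 faults.
5 < 6: adding a frame reduced faults, as is typical.

6, 5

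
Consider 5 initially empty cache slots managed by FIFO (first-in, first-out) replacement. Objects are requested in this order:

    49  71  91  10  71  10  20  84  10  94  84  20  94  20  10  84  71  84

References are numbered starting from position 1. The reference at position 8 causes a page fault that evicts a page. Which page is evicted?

49

pos 1: 49: fault, frames {49}
pos 2: 71: fault, frames {49,71}
pos 3: 91: fault, frames {49,71,91}
pos 4: 10: fault, frames {49,71,91,10}
pos 5: 71: hit
pos 6: 10: hit
pos 7: 20: fault, frames {49,71,91,10,20}
pos 8: 84: fault, evict 49, frames {71,91,10,20,84}
At position 8, page 49 is evicted.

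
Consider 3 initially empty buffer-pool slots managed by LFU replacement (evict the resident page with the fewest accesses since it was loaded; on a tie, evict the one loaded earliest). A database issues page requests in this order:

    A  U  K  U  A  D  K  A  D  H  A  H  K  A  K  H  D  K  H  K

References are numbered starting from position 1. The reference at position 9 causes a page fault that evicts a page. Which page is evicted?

pos 1: A -> miss, frames (A)
pos 2: U -> miss, frames (A U)
pos 3: K -> miss, frames (A U K)
pos 4: U -> hit
pos 5: A -> hit
pos 6: D -> miss, evict K, frames (A U D)
pos 7: K -> miss, evict D, frames (A U K)
pos 8: A -> hit
pos 9: D -> miss, evict K, frames (A U D)
At position 9, page K is evicted.

K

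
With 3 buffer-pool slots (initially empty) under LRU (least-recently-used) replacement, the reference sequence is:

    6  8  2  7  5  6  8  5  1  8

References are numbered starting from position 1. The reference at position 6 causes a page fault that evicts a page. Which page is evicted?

pos 1: 6: fault, frames [6]
pos 2: 8: fault, frames [6, 8]
pos 3: 2: fault, frames [6, 8, 2]
pos 4: 7: fault, evict 6, frames [8, 2, 7]
pos 5: 5: fault, evict 8, frames [2, 7, 5]
pos 6: 6: fault, evict 2, frames [7, 5, 6]
At position 6, page 2 is evicted.

2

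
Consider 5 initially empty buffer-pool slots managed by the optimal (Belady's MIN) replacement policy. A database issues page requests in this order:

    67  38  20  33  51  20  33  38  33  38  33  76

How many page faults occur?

67 -> fault, frames [67]
38 -> fault, frames [67, 38]
20 -> fault, frames [67, 38, 20]
33 -> fault, frames [67, 38, 20, 33]
51 -> fault, frames [67, 38, 20, 33, 51]
20 -> hit
33 -> hit
38 -> hit
33 -> hit
38 -> hit
33 -> hit
76 -> fault, evict 51, frames [67, 38, 20, 33, 76]
Page faults: 6.

6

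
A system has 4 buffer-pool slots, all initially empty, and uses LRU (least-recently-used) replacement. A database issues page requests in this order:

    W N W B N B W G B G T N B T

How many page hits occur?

W → miss, frames (W)
N → miss, frames (W N)
W → hit
B → miss, frames (N W B)
N → hit
B → hit
W → hit
G → miss, frames (N B W G)
B → hit
G → hit
T → miss, evict N, frames (W B G T)
N → miss, evict W, frames (B G T N)
B → hit
T → hit
Hits: 8.

8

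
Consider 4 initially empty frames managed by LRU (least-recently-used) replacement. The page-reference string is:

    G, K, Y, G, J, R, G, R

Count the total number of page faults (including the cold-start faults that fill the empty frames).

5

G → fault, frames [G]
K → fault, frames [G, K]
Y → fault, frames [G, K, Y]
G → hit
J → fault, frames [K, Y, G, J]
R → fault, evict K, frames [Y, G, J, R]
G → hit
R → hit
Page faults: 5.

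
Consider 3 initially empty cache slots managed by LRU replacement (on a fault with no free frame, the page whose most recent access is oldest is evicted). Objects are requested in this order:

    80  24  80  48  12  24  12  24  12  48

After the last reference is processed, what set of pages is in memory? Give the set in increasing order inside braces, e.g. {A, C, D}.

80 -> miss, frames [80]
24 -> miss, frames [80, 24]
80 -> hit
48 -> miss, frames [24, 80, 48]
12 -> miss, evict 24, frames [80, 48, 12]
24 -> miss, evict 80, frames [48, 12, 24]
12 -> hit
24 -> hit
12 -> hit
48 -> hit

{12, 24, 48}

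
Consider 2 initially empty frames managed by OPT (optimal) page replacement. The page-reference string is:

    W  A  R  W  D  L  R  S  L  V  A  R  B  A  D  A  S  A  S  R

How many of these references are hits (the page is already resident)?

7

W: fault, frames {W}
A: fault, frames {W,A}
R: fault, evict A, frames {W,R}
W: hit
D: fault, evict W, frames {R,D}
L: fault, evict D, frames {R,L}
R: hit
S: fault, evict R, frames {L,S}
L: hit
V: fault, evict L, frames {S,V}
A: fault, evict V, frames {S,A}
R: fault, evict S, frames {A,R}
B: fault, evict R, frames {A,B}
A: hit
D: fault, evict B, frames {A,D}
A: hit
S: fault, evict D, frames {A,S}
A: hit
S: hit
R: fault, evict S, frames {A,R}
Hits: 7.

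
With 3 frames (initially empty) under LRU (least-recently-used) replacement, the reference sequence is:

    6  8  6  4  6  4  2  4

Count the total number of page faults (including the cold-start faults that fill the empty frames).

6 -> fault, frames (6)
8 -> fault, frames (6 8)
6 -> hit
4 -> fault, frames (8 6 4)
6 -> hit
4 -> hit
2 -> fault, evict 8, frames (6 4 2)
4 -> hit
Page faults: 4.

4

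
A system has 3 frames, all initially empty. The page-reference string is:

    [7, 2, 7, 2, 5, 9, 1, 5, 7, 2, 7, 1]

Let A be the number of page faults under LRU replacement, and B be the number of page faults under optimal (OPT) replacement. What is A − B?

2

Under LRU: F F . . F F F . F F . F → 8 faults.
Under OPT: F F . . F F F . . F . . → 6 faults.
A − B = 8 − 6 = 2.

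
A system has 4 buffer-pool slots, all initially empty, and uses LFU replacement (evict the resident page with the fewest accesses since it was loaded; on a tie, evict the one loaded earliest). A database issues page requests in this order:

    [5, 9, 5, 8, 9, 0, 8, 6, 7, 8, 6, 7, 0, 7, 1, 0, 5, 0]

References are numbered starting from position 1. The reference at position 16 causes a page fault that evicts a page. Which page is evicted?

pos 1: 5: fault, frames {5}
pos 2: 9: fault, frames {5,9}
pos 3: 5: hit
pos 4: 8: fault, frames {5,9,8}
pos 5: 9: hit
pos 6: 0: fault, frames {5,9,8,0}
pos 7: 8: hit
pos 8: 6: fault, evict 0, frames {5,9,8,6}
pos 9: 7: fault, evict 6, frames {5,9,8,7}
pos 10: 8: hit
pos 11: 6: fault, evict 7, frames {5,9,8,6}
pos 12: 7: fault, evict 6, frames {5,9,8,7}
pos 13: 0: fault, evict 7, frames {5,9,8,0}
pos 14: 7: fault, evict 0, frames {5,9,8,7}
pos 15: 1: fault, evict 7, frames {5,9,8,1}
pos 16: 0: fault, evict 1, frames {5,9,8,0}
At position 16, page 1 is evicted.

1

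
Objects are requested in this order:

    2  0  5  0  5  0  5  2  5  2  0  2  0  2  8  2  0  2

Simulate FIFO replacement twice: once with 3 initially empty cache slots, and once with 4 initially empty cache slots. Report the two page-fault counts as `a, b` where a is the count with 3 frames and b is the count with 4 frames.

6, 4

3 frames: F F F . . . . . . . . . . . F F F . → 6 faults.
4 frames: F F F . . . . . . . . . . . F . . . → 4 faults.
4 < 6: adding a frame reduced faults, as is typical.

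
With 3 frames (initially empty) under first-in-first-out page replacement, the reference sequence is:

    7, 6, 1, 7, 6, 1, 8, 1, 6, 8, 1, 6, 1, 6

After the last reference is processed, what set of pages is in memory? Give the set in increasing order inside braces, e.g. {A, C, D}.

{1, 6, 8}

7 → miss, frames (7)
6 → miss, frames (7 6)
1 → miss, frames (7 6 1)
7 → hit
6 → hit
1 → hit
8 → miss, evict 7, frames (6 1 8)
1 → hit
6 → hit
8 → hit
1 → hit
6 → hit
1 → hit
6 → hit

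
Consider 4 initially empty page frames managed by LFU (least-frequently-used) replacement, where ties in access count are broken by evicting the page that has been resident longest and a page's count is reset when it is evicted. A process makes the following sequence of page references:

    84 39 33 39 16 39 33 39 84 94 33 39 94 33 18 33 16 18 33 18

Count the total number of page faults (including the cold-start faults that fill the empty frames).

8

84: fault, frames [84]
39: fault, frames [84, 39]
33: fault, frames [84, 39, 33]
39: hit
16: fault, frames [84, 39, 33, 16]
39: hit
33: hit
39: hit
84: hit
94: fault, evict 16, frames [84, 39, 33, 94]
33: hit
39: hit
94: hit
33: hit
18: fault, evict 84, frames [39, 33, 94, 18]
33: hit
16: fault, evict 18, frames [39, 33, 94, 16]
18: fault, evict 16, frames [39, 33, 94, 18]
33: hit
18: hit
Page faults: 8.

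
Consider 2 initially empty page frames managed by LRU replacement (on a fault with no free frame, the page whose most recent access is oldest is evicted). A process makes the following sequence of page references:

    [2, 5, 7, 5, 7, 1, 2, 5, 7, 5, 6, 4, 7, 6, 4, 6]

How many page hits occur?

4

2 → miss, frames [2]
5 → miss, frames [2, 5]
7 → miss, evict 2, frames [5, 7]
5 → hit
7 → hit
1 → miss, evict 5, frames [7, 1]
2 → miss, evict 7, frames [1, 2]
5 → miss, evict 1, frames [2, 5]
7 → miss, evict 2, frames [5, 7]
5 → hit
6 → miss, evict 7, frames [5, 6]
4 → miss, evict 5, frames [6, 4]
7 → miss, evict 6, frames [4, 7]
6 → miss, evict 4, frames [7, 6]
4 → miss, evict 7, frames [6, 4]
6 → hit
Hits: 4.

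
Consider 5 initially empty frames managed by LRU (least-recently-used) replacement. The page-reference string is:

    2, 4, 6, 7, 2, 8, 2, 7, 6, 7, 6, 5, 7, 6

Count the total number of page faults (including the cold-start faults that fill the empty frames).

6

2 → fault, frames (2)
4 → fault, frames (2 4)
6 → fault, frames (2 4 6)
7 → fault, frames (2 4 6 7)
2 → hit
8 → fault, frames (4 6 7 2 8)
2 → hit
7 → hit
6 → hit
7 → hit
6 → hit
5 → fault, evict 4, frames (8 2 7 6 5)
7 → hit
6 → hit
Page faults: 6.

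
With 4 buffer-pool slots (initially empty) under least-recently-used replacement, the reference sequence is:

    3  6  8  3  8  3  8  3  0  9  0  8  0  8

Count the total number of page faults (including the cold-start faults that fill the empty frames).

3 -> miss, frames [3]
6 -> miss, frames [3, 6]
8 -> miss, frames [3, 6, 8]
3 -> hit
8 -> hit
3 -> hit
8 -> hit
3 -> hit
0 -> miss, frames [6, 8, 3, 0]
9 -> miss, evict 6, frames [8, 3, 0, 9]
0 -> hit
8 -> hit
0 -> hit
8 -> hit
Page faults: 5.

5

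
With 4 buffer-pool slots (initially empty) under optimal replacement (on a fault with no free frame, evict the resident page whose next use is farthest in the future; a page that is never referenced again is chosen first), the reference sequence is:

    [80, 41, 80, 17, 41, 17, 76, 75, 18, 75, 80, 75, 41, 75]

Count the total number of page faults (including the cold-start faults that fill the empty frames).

80 -> miss, frames {80}
41 -> miss, frames {80,41}
80 -> hit
17 -> miss, frames {80,41,17}
41 -> hit
17 -> hit
76 -> miss, frames {80,41,17,76}
75 -> miss, evict 76, frames {80,41,17,75}
18 -> miss, evict 17, frames {80,41,75,18}
75 -> hit
80 -> hit
75 -> hit
41 -> hit
75 -> hit
Page faults: 6.

6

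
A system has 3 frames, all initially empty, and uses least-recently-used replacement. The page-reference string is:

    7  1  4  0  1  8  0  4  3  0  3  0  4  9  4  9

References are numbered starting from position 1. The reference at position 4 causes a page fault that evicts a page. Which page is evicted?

pos 1: 7: miss, frames [7]
pos 2: 1: miss, frames [7, 1]
pos 3: 4: miss, frames [7, 1, 4]
pos 4: 0: miss, evict 7, frames [1, 4, 0]
At position 4, page 7 is evicted.

7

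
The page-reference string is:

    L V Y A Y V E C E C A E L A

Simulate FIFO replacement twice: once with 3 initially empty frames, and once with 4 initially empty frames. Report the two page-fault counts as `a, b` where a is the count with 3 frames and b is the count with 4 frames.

8, 7

3 frames: F F F F . . F F . . . . F F → 8 faults.
4 frames: F F F F . . F F . . . . F . → 7 faults.
7 < 8: adding a frame reduced faults, as is typical.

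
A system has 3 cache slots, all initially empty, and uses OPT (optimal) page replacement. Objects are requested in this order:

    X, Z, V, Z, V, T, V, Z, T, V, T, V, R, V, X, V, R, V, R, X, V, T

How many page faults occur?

7

X → miss, frames [X]
Z → miss, frames [X, Z]
V → miss, frames [X, Z, V]
Z → hit
V → hit
T → miss, evict X, frames [Z, V, T]
V → hit
Z → hit
T → hit
V → hit
T → hit
V → hit
R → miss, evict Z, frames [V, T, R]
V → hit
X → miss, evict T, frames [V, R, X]
V → hit
R → hit
V → hit
R → hit
X → hit
V → hit
T → miss, evict X, frames [V, R, T]
Page faults: 7.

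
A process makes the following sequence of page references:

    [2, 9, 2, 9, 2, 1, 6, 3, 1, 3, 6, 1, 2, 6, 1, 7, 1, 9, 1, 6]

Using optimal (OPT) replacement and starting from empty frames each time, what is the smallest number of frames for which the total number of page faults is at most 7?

4

f=1: 20 faults
f=2: 11 faults
f=3: 8 faults
f=4: 7 faults
f=5: 6 faults
f=6: 6 faults
Smallest f with faults ≤ 7 is 4.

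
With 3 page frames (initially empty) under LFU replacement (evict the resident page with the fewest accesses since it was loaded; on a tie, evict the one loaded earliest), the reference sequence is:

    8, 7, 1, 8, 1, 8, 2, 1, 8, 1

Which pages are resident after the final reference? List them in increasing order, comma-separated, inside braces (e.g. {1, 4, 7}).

8 → fault, frames {8}
7 → fault, frames {8,7}
1 → fault, frames {8,7,1}
8 → hit
1 → hit
8 → hit
2 → fault, evict 7, frames {8,1,2}
1 → hit
8 → hit
1 → hit

{1, 2, 8}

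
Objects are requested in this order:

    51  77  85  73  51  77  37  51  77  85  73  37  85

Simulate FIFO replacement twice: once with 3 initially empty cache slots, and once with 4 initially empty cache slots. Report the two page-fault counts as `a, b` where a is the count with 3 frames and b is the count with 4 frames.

9, 10

3 frames: F F F F F F F . . F F . . → 9 faults.
4 frames: F F F F . . F F F F F F . → 10 faults.
10 > 9: adding a frame increased faults — Belady's anomaly.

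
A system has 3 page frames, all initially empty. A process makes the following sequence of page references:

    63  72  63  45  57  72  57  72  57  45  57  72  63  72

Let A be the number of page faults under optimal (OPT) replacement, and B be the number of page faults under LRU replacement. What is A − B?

-1

Under OPT: F F . F F . . . . . . . F . → 5 faults.
Under LRU: F F . F F F . . . . . . F . → 6 faults.
A − B = 5 − 6 = -1.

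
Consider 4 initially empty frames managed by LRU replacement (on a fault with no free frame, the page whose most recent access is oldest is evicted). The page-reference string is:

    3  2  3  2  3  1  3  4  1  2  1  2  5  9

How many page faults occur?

6

3: fault, frames {3}
2: fault, frames {3,2}
3: hit
2: hit
3: hit
1: fault, frames {2,3,1}
3: hit
4: fault, frames {2,1,3,4}
1: hit
2: hit
1: hit
2: hit
5: fault, evict 3, frames {4,1,2,5}
9: fault, evict 4, frames {1,2,5,9}
Page faults: 6.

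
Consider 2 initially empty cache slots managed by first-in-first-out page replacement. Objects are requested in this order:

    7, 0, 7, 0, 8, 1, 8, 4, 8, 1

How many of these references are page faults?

7

7: miss, frames (7)
0: miss, frames (7 0)
7: hit
0: hit
8: miss, evict 7, frames (0 8)
1: miss, evict 0, frames (8 1)
8: hit
4: miss, evict 8, frames (1 4)
8: miss, evict 1, frames (4 8)
1: miss, evict 4, frames (8 1)
Page faults: 7.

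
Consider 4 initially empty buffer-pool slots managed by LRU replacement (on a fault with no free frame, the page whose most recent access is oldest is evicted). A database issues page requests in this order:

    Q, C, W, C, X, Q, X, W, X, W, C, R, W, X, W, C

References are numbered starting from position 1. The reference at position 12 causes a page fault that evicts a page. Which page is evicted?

Q

pos 1: Q: miss, frames [Q]
pos 2: C: miss, frames [Q, C]
pos 3: W: miss, frames [Q, C, W]
pos 4: C: hit
pos 5: X: miss, frames [Q, W, C, X]
pos 6: Q: hit
pos 7: X: hit
pos 8: W: hit
pos 9: X: hit
pos 10: W: hit
pos 11: C: hit
pos 12: R: miss, evict Q, frames [X, W, C, R]
At position 12, page Q is evicted.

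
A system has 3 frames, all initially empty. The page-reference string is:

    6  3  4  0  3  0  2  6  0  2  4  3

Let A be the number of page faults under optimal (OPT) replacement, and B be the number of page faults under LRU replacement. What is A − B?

-1

Under OPT: F F F F . . F . . . F F → 7 faults.
Under LRU: F F F F . . F F . . F F → 8 faults.
A − B = 7 − 8 = -1.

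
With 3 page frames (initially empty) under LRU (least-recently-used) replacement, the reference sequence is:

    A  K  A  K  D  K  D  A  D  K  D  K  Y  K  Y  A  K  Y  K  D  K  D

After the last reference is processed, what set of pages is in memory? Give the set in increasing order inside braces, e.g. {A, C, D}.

{D, K, Y}

A → fault, frames (A)
K → fault, frames (A K)
A → hit
K → hit
D → fault, frames (A K D)
K → hit
D → hit
A → hit
D → hit
K → hit
D → hit
K → hit
Y → fault, evict A, frames (D K Y)
K → hit
Y → hit
A → fault, evict D, frames (K Y A)
K → hit
Y → hit
K → hit
D → fault, evict A, frames (Y K D)
K → hit
D → hit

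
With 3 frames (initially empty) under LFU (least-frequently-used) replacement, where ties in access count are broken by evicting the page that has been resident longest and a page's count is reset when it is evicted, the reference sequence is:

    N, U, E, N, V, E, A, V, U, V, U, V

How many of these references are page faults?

10

N -> fault, frames [N]
U -> fault, frames [N, U]
E -> fault, frames [N, U, E]
N -> hit
V -> fault, evict U, frames [N, E, V]
E -> hit
A -> fault, evict V, frames [N, E, A]
V -> fault, evict A, frames [N, E, V]
U -> fault, evict V, frames [N, E, U]
V -> fault, evict U, frames [N, E, V]
U -> fault, evict V, frames [N, E, U]
V -> fault, evict U, frames [N, E, V]
Page faults: 10.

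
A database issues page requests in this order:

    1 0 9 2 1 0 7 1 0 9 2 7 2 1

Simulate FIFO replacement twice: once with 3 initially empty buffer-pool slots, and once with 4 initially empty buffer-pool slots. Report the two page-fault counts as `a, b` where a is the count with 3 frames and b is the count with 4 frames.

3 frames: F F F F F F F . . F F . . F → 10 faults.
4 frames: F F F F . . F F F F F F . F → 11 faults.
11 > 10: adding a frame increased faults — Belady's anomaly.

10, 11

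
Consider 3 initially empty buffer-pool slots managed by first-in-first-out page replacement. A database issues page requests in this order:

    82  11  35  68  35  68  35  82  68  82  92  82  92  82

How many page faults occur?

6

82 -> miss, frames {82}
11 -> miss, frames {82,11}
35 -> miss, frames {82,11,35}
68 -> miss, evict 82, frames {11,35,68}
35 -> hit
68 -> hit
35 -> hit
82 -> miss, evict 11, frames {35,68,82}
68 -> hit
82 -> hit
92 -> miss, evict 35, frames {68,82,92}
82 -> hit
92 -> hit
82 -> hit
Page faults: 6.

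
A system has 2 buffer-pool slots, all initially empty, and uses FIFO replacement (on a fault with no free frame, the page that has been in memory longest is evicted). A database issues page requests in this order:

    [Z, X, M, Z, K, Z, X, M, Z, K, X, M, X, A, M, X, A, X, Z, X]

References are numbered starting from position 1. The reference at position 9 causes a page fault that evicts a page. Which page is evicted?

pos 1: Z: fault, frames (Z)
pos 2: X: fault, frames (Z X)
pos 3: M: fault, evict Z, frames (X M)
pos 4: Z: fault, evict X, frames (M Z)
pos 5: K: fault, evict M, frames (Z K)
pos 6: Z: hit
pos 7: X: fault, evict Z, frames (K X)
pos 8: M: fault, evict K, frames (X M)
pos 9: Z: fault, evict X, frames (M Z)
At position 9, page X is evicted.

X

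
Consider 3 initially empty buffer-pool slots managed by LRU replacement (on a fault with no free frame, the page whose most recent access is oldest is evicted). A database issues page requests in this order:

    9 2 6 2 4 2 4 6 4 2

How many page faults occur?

4

9: fault, frames (9)
2: fault, frames (9 2)
6: fault, frames (9 2 6)
2: hit
4: fault, evict 9, frames (6 2 4)
2: hit
4: hit
6: hit
4: hit
2: hit
Page faults: 4.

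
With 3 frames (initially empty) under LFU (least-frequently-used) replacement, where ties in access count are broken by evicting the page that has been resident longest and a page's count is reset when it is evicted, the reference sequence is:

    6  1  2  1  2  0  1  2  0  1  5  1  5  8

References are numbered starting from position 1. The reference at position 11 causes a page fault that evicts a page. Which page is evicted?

0

pos 1: 6 → miss, frames [6]
pos 2: 1 → miss, frames [6, 1]
pos 3: 2 → miss, frames [6, 1, 2]
pos 4: 1 → hit
pos 5: 2 → hit
pos 6: 0 → miss, evict 6, frames [1, 2, 0]
pos 7: 1 → hit
pos 8: 2 → hit
pos 9: 0 → hit
pos 10: 1 → hit
pos 11: 5 → miss, evict 0, frames [1, 2, 5]
At position 11, page 0 is evicted.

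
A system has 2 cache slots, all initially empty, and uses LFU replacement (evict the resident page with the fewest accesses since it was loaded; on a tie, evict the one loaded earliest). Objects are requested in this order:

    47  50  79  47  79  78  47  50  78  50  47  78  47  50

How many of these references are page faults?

47 → miss, frames [47]
50 → miss, frames [47, 50]
79 → miss, evict 47, frames [50, 79]
47 → miss, evict 50, frames [79, 47]
79 → hit
78 → miss, evict 47, frames [79, 78]
47 → miss, evict 78, frames [79, 47]
50 → miss, evict 47, frames [79, 50]
78 → miss, evict 50, frames [79, 78]
50 → miss, evict 78, frames [79, 50]
47 → miss, evict 50, frames [79, 47]
78 → miss, evict 47, frames [79, 78]
47 → miss, evict 78, frames [79, 47]
50 → miss, evict 47, frames [79, 50]
Page faults: 13.

13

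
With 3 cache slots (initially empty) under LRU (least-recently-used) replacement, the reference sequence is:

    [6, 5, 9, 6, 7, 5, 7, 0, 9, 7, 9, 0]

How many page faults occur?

6 → miss, frames {6}
5 → miss, frames {6,5}
9 → miss, frames {6,5,9}
6 → hit
7 → miss, evict 5, frames {9,6,7}
5 → miss, evict 9, frames {6,7,5}
7 → hit
0 → miss, evict 6, frames {5,7,0}
9 → miss, evict 5, frames {7,0,9}
7 → hit
9 → hit
0 → hit
Page faults: 7.

7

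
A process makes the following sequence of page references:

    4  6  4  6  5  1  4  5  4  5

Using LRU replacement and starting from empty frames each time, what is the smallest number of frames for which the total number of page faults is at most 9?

f=1: 10 faults
f=2: 6 faults
f=3: 5 faults
f=4: 4 faults
Smallest f with faults ≤ 9 is 2.

2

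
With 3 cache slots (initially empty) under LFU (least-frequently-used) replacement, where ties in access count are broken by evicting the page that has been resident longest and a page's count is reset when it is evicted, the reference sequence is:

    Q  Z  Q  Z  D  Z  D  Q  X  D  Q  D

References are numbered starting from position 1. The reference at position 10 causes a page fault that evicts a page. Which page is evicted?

X

pos 1: Q → fault, frames (Q)
pos 2: Z → fault, frames (Q Z)
pos 3: Q → hit
pos 4: Z → hit
pos 5: D → fault, frames (Q Z D)
pos 6: Z → hit
pos 7: D → hit
pos 8: Q → hit
pos 9: X → fault, evict D, frames (Q Z X)
pos 10: D → fault, evict X, frames (Q Z D)
At position 10, page X is evicted.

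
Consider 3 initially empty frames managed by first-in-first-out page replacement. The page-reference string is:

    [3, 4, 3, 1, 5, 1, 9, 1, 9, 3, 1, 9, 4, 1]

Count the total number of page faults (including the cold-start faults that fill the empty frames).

3 -> fault, frames [3]
4 -> fault, frames [3, 4]
3 -> hit
1 -> fault, frames [3, 4, 1]
5 -> fault, evict 3, frames [4, 1, 5]
1 -> hit
9 -> fault, evict 4, frames [1, 5, 9]
1 -> hit
9 -> hit
3 -> fault, evict 1, frames [5, 9, 3]
1 -> fault, evict 5, frames [9, 3, 1]
9 -> hit
4 -> fault, evict 9, frames [3, 1, 4]
1 -> hit
Page faults: 8.

8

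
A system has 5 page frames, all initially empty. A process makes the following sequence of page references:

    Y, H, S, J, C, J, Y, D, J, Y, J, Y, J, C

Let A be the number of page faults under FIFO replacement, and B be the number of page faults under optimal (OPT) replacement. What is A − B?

1

Under FIFO: F F F F F . . F . F . . . . → 7 faults.
Under OPT: F F F F F . . F . . . . . . → 6 faults.
A − B = 7 − 6 = 1.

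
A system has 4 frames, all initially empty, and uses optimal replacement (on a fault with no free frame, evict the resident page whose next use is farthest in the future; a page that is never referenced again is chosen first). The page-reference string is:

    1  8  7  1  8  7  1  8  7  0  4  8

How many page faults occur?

1 → fault, frames [1]
8 → fault, frames [1, 8]
7 → fault, frames [1, 8, 7]
1 → hit
8 → hit
7 → hit
1 → hit
8 → hit
7 → hit
0 → fault, frames [1, 8, 7, 0]
4 → fault, evict 0, frames [1, 8, 7, 4]
8 → hit
Page faults: 5.

5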